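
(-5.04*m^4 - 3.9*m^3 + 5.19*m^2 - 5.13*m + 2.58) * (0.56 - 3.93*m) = 19.8072*m^5 + 12.5046*m^4 - 22.5807*m^3 + 23.0673*m^2 - 13.0122*m + 1.4448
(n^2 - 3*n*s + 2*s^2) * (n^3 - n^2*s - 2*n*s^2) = n^5 - 4*n^4*s + 3*n^3*s^2 + 4*n^2*s^3 - 4*n*s^4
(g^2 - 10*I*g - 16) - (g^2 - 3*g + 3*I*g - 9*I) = 3*g - 13*I*g - 16 + 9*I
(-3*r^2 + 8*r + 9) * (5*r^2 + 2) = -15*r^4 + 40*r^3 + 39*r^2 + 16*r + 18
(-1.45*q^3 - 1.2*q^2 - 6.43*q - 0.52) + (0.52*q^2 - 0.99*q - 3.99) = -1.45*q^3 - 0.68*q^2 - 7.42*q - 4.51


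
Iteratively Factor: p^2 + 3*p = (p + 3)*(p)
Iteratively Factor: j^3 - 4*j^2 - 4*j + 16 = (j - 4)*(j^2 - 4) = (j - 4)*(j - 2)*(j + 2)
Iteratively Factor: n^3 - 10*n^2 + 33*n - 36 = (n - 3)*(n^2 - 7*n + 12) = (n - 3)^2*(n - 4)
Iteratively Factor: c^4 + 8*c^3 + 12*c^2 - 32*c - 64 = (c + 4)*(c^3 + 4*c^2 - 4*c - 16) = (c - 2)*(c + 4)*(c^2 + 6*c + 8) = (c - 2)*(c + 4)^2*(c + 2)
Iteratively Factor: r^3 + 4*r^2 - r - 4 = (r + 1)*(r^2 + 3*r - 4) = (r + 1)*(r + 4)*(r - 1)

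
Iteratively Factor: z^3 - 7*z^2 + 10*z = (z)*(z^2 - 7*z + 10) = z*(z - 2)*(z - 5)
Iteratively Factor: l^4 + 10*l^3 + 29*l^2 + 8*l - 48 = (l + 3)*(l^3 + 7*l^2 + 8*l - 16) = (l + 3)*(l + 4)*(l^2 + 3*l - 4) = (l + 3)*(l + 4)^2*(l - 1)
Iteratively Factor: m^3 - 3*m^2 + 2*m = (m - 2)*(m^2 - m) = m*(m - 2)*(m - 1)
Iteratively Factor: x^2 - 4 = (x - 2)*(x + 2)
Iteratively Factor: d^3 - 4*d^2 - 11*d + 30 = (d - 2)*(d^2 - 2*d - 15) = (d - 2)*(d + 3)*(d - 5)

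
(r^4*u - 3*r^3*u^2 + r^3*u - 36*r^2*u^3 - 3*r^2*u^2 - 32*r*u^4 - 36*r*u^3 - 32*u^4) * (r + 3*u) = r^5*u + r^4*u - 45*r^3*u^3 - 140*r^2*u^4 - 45*r^2*u^3 - 96*r*u^5 - 140*r*u^4 - 96*u^5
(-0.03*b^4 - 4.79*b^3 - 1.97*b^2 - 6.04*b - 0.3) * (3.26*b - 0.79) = -0.0978*b^5 - 15.5917*b^4 - 2.6381*b^3 - 18.1341*b^2 + 3.7936*b + 0.237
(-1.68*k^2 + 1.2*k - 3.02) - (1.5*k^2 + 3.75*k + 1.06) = -3.18*k^2 - 2.55*k - 4.08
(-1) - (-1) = 0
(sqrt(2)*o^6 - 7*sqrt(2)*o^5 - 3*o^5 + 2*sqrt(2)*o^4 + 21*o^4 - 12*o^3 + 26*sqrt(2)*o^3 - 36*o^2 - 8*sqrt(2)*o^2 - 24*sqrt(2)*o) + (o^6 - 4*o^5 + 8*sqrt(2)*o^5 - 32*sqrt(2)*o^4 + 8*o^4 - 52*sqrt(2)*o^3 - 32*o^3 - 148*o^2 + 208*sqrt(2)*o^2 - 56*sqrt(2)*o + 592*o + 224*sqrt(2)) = o^6 + sqrt(2)*o^6 - 7*o^5 + sqrt(2)*o^5 - 30*sqrt(2)*o^4 + 29*o^4 - 44*o^3 - 26*sqrt(2)*o^3 - 184*o^2 + 200*sqrt(2)*o^2 - 80*sqrt(2)*o + 592*o + 224*sqrt(2)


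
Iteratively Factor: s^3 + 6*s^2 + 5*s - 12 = (s - 1)*(s^2 + 7*s + 12) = (s - 1)*(s + 4)*(s + 3)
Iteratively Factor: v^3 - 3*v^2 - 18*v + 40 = (v - 5)*(v^2 + 2*v - 8) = (v - 5)*(v - 2)*(v + 4)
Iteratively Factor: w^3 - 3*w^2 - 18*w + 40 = (w - 5)*(w^2 + 2*w - 8) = (w - 5)*(w + 4)*(w - 2)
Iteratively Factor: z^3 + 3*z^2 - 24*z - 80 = (z + 4)*(z^2 - z - 20) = (z - 5)*(z + 4)*(z + 4)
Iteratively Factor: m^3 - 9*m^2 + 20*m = (m)*(m^2 - 9*m + 20) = m*(m - 4)*(m - 5)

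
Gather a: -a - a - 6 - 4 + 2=-2*a - 8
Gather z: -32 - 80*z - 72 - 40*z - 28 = -120*z - 132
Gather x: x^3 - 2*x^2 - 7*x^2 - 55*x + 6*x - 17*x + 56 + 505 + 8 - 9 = x^3 - 9*x^2 - 66*x + 560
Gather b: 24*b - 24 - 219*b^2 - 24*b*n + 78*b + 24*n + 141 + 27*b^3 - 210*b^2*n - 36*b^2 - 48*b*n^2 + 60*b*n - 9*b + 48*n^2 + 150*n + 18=27*b^3 + b^2*(-210*n - 255) + b*(-48*n^2 + 36*n + 93) + 48*n^2 + 174*n + 135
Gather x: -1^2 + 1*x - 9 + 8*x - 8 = 9*x - 18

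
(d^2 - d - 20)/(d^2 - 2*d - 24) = (d - 5)/(d - 6)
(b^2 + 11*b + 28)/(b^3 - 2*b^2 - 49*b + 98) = (b + 4)/(b^2 - 9*b + 14)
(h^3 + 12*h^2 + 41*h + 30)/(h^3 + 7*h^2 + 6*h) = (h + 5)/h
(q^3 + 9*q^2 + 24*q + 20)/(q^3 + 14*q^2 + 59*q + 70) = (q + 2)/(q + 7)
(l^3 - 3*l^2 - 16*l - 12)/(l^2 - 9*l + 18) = (l^2 + 3*l + 2)/(l - 3)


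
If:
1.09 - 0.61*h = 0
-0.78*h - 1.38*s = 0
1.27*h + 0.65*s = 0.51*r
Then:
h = 1.79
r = 3.16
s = -1.01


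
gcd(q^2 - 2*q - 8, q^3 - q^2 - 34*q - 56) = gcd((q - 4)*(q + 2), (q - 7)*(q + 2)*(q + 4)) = q + 2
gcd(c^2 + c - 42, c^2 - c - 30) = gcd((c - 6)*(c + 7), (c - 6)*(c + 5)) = c - 6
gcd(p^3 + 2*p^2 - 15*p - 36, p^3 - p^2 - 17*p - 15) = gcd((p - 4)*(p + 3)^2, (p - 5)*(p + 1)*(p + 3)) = p + 3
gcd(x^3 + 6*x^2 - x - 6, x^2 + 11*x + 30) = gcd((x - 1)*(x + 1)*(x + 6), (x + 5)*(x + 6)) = x + 6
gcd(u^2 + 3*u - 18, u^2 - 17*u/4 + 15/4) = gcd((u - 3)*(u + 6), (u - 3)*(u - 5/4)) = u - 3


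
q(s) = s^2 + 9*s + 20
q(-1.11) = 11.24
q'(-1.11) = 6.78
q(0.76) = 27.42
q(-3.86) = 0.16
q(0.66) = 26.38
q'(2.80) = 14.60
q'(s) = 2*s + 9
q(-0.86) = 13.00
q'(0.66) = 10.32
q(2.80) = 53.04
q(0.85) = 28.37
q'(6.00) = 21.00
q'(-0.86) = 7.28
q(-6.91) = 5.56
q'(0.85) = 10.70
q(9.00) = 182.00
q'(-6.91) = -4.82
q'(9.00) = 27.00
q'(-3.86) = 1.28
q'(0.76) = 10.52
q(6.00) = 110.00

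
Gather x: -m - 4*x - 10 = -m - 4*x - 10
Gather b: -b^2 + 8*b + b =-b^2 + 9*b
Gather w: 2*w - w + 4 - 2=w + 2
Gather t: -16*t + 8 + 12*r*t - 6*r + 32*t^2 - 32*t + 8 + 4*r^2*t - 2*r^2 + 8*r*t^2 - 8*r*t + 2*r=-2*r^2 - 4*r + t^2*(8*r + 32) + t*(4*r^2 + 4*r - 48) + 16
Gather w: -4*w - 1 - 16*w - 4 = -20*w - 5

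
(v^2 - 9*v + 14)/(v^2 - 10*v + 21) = (v - 2)/(v - 3)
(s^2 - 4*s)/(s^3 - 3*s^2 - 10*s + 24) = s/(s^2 + s - 6)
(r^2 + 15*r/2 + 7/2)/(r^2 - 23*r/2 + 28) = (2*r^2 + 15*r + 7)/(2*r^2 - 23*r + 56)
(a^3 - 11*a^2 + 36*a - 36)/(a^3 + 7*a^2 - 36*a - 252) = (a^2 - 5*a + 6)/(a^2 + 13*a + 42)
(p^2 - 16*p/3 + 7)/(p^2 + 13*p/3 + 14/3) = (3*p^2 - 16*p + 21)/(3*p^2 + 13*p + 14)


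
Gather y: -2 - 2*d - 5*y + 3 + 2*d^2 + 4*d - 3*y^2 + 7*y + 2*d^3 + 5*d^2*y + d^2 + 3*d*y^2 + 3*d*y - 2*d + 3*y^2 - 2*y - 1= 2*d^3 + 3*d^2 + 3*d*y^2 + y*(5*d^2 + 3*d)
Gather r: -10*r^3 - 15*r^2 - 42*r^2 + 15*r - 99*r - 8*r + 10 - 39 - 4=-10*r^3 - 57*r^2 - 92*r - 33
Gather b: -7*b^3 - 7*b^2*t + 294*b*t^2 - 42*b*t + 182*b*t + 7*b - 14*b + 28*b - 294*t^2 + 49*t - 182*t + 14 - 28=-7*b^3 - 7*b^2*t + b*(294*t^2 + 140*t + 21) - 294*t^2 - 133*t - 14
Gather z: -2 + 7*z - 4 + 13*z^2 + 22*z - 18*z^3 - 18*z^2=-18*z^3 - 5*z^2 + 29*z - 6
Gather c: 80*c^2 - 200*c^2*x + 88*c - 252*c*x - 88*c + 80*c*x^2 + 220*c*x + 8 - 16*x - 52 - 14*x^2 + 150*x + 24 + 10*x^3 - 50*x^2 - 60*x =c^2*(80 - 200*x) + c*(80*x^2 - 32*x) + 10*x^3 - 64*x^2 + 74*x - 20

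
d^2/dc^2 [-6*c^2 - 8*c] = -12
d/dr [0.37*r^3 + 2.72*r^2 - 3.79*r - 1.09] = 1.11*r^2 + 5.44*r - 3.79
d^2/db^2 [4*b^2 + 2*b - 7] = 8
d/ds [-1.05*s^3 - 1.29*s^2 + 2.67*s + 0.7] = -3.15*s^2 - 2.58*s + 2.67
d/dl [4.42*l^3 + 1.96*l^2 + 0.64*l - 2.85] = 13.26*l^2 + 3.92*l + 0.64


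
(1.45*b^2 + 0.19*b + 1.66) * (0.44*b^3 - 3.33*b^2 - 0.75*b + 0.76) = 0.638*b^5 - 4.7449*b^4 - 0.9898*b^3 - 4.5683*b^2 - 1.1006*b + 1.2616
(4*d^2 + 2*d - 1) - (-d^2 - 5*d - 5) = 5*d^2 + 7*d + 4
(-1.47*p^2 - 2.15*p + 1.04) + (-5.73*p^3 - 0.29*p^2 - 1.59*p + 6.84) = -5.73*p^3 - 1.76*p^2 - 3.74*p + 7.88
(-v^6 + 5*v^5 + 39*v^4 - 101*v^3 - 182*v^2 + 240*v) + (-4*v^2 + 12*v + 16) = -v^6 + 5*v^5 + 39*v^4 - 101*v^3 - 186*v^2 + 252*v + 16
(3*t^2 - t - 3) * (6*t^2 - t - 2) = 18*t^4 - 9*t^3 - 23*t^2 + 5*t + 6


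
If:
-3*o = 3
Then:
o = -1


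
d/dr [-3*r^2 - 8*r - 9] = -6*r - 8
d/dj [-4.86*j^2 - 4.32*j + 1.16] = -9.72*j - 4.32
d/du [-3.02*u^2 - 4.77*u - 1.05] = -6.04*u - 4.77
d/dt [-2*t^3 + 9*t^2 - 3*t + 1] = -6*t^2 + 18*t - 3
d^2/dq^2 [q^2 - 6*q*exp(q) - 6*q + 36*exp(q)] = -6*q*exp(q) + 24*exp(q) + 2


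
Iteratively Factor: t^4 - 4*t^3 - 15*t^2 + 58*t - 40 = (t + 4)*(t^3 - 8*t^2 + 17*t - 10) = (t - 2)*(t + 4)*(t^2 - 6*t + 5) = (t - 5)*(t - 2)*(t + 4)*(t - 1)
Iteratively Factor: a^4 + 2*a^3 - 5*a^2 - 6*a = (a)*(a^3 + 2*a^2 - 5*a - 6) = a*(a - 2)*(a^2 + 4*a + 3) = a*(a - 2)*(a + 1)*(a + 3)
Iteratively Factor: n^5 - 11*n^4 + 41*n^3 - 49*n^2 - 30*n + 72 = (n - 4)*(n^4 - 7*n^3 + 13*n^2 + 3*n - 18) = (n - 4)*(n - 3)*(n^3 - 4*n^2 + n + 6) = (n - 4)*(n - 3)*(n + 1)*(n^2 - 5*n + 6) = (n - 4)*(n - 3)*(n - 2)*(n + 1)*(n - 3)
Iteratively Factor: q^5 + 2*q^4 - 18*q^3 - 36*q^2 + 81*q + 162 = (q - 3)*(q^4 + 5*q^3 - 3*q^2 - 45*q - 54) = (q - 3)*(q + 3)*(q^3 + 2*q^2 - 9*q - 18) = (q - 3)*(q + 3)^2*(q^2 - q - 6) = (q - 3)^2*(q + 3)^2*(q + 2)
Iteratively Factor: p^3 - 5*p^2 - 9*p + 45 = (p - 5)*(p^2 - 9) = (p - 5)*(p + 3)*(p - 3)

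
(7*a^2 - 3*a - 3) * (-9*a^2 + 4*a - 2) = -63*a^4 + 55*a^3 + a^2 - 6*a + 6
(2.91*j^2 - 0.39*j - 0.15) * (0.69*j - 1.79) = 2.0079*j^3 - 5.478*j^2 + 0.5946*j + 0.2685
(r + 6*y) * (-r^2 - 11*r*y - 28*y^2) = -r^3 - 17*r^2*y - 94*r*y^2 - 168*y^3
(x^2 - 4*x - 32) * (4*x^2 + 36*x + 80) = 4*x^4 + 20*x^3 - 192*x^2 - 1472*x - 2560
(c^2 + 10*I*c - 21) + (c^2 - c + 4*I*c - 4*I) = 2*c^2 - c + 14*I*c - 21 - 4*I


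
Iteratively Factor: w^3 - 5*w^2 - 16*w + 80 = (w + 4)*(w^2 - 9*w + 20) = (w - 4)*(w + 4)*(w - 5)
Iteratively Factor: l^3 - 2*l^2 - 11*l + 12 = (l - 4)*(l^2 + 2*l - 3) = (l - 4)*(l - 1)*(l + 3)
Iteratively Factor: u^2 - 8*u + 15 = (u - 3)*(u - 5)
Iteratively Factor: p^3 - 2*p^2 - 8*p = (p)*(p^2 - 2*p - 8) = p*(p + 2)*(p - 4)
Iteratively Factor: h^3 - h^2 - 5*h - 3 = (h + 1)*(h^2 - 2*h - 3) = (h + 1)^2*(h - 3)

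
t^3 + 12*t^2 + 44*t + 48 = (t + 2)*(t + 4)*(t + 6)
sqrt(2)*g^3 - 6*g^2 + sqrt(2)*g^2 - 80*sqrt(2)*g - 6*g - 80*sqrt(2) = (g - 8*sqrt(2))*(g + 5*sqrt(2))*(sqrt(2)*g + sqrt(2))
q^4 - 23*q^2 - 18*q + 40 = (q - 5)*(q - 1)*(q + 2)*(q + 4)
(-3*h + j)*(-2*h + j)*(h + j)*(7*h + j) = 42*h^4 + 13*h^3*j - 27*h^2*j^2 + 3*h*j^3 + j^4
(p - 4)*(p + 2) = p^2 - 2*p - 8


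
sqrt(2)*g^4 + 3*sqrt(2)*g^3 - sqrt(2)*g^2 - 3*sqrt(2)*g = g*(g - 1)*(g + 3)*(sqrt(2)*g + sqrt(2))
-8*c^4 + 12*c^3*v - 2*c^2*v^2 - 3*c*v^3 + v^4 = (-2*c + v)^2*(-c + v)*(2*c + v)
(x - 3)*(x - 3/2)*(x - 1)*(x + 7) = x^4 + 3*x^3/2 - 59*x^2/2 + 117*x/2 - 63/2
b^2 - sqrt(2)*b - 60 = (b - 6*sqrt(2))*(b + 5*sqrt(2))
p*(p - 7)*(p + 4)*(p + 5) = p^4 + 2*p^3 - 43*p^2 - 140*p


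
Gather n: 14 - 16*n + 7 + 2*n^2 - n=2*n^2 - 17*n + 21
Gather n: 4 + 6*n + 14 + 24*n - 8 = 30*n + 10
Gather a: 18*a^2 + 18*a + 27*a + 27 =18*a^2 + 45*a + 27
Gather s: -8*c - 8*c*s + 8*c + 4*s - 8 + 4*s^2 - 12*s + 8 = 4*s^2 + s*(-8*c - 8)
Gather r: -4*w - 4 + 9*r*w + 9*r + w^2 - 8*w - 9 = r*(9*w + 9) + w^2 - 12*w - 13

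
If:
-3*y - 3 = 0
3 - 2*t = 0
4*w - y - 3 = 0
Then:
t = 3/2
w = 1/2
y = -1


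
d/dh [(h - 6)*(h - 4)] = 2*h - 10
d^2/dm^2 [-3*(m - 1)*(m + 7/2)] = -6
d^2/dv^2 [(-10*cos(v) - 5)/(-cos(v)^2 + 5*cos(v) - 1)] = 10*(18*(1 - cos(2*v))^2*cos(v) + 14*(1 - cos(2*v))^2 + 99*cos(v) + 106*cos(2*v) - 15*cos(3*v) - 4*cos(5*v) - 222)/(10*cos(v) - cos(2*v) - 3)^3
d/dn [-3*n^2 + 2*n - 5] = 2 - 6*n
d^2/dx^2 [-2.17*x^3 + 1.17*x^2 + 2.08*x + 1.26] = 2.34 - 13.02*x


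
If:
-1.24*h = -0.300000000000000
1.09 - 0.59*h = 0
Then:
No Solution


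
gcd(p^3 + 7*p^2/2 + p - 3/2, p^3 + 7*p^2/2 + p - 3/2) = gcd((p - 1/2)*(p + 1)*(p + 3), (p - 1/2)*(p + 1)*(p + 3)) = p^3 + 7*p^2/2 + p - 3/2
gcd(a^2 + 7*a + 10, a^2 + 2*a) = a + 2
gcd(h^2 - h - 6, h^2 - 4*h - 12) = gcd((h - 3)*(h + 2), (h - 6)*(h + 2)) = h + 2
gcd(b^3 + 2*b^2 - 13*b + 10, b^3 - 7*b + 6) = b^2 - 3*b + 2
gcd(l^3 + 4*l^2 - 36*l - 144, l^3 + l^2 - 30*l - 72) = l^2 - 2*l - 24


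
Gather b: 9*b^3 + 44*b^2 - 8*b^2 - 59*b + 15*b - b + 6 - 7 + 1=9*b^3 + 36*b^2 - 45*b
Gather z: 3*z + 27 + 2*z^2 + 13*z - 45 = 2*z^2 + 16*z - 18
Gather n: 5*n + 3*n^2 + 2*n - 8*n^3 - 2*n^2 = -8*n^3 + n^2 + 7*n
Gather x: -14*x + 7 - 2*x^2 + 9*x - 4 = -2*x^2 - 5*x + 3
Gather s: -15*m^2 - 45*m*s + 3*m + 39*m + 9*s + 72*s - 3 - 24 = -15*m^2 + 42*m + s*(81 - 45*m) - 27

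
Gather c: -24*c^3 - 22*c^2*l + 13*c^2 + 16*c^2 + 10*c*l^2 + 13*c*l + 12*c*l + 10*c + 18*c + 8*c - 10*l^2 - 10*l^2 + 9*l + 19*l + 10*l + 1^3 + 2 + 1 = -24*c^3 + c^2*(29 - 22*l) + c*(10*l^2 + 25*l + 36) - 20*l^2 + 38*l + 4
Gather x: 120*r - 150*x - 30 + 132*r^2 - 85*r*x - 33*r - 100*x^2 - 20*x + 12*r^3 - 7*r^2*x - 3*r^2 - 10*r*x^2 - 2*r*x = 12*r^3 + 129*r^2 + 87*r + x^2*(-10*r - 100) + x*(-7*r^2 - 87*r - 170) - 30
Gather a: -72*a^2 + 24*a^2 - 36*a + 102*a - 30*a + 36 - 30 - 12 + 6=-48*a^2 + 36*a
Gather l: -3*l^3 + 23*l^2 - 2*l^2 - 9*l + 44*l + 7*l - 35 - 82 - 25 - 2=-3*l^3 + 21*l^2 + 42*l - 144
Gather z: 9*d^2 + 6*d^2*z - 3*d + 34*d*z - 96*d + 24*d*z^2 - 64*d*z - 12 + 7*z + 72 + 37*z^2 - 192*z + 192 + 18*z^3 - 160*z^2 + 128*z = 9*d^2 - 99*d + 18*z^3 + z^2*(24*d - 123) + z*(6*d^2 - 30*d - 57) + 252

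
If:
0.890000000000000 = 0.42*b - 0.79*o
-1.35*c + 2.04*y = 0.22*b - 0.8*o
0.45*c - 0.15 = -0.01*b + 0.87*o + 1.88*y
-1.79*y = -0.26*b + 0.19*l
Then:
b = 1.37910578930023 - 3.12424475447655*y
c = 1.03595640020994*y - 0.457861266737461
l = 1.88719739588453 - 13.6963349271784*y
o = -1.66099088212677*y - 0.393386795561903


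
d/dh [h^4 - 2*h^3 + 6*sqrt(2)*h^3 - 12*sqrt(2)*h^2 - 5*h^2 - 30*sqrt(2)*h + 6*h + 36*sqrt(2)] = 4*h^3 - 6*h^2 + 18*sqrt(2)*h^2 - 24*sqrt(2)*h - 10*h - 30*sqrt(2) + 6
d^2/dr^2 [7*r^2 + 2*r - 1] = 14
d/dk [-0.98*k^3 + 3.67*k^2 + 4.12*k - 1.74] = -2.94*k^2 + 7.34*k + 4.12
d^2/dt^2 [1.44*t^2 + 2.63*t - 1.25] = 2.88000000000000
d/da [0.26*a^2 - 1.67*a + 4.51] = 0.52*a - 1.67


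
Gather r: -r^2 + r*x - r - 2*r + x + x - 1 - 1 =-r^2 + r*(x - 3) + 2*x - 2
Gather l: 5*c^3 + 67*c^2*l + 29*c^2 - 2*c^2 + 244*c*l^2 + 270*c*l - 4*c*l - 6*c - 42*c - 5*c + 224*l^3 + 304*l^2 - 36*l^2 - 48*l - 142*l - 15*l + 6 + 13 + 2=5*c^3 + 27*c^2 - 53*c + 224*l^3 + l^2*(244*c + 268) + l*(67*c^2 + 266*c - 205) + 21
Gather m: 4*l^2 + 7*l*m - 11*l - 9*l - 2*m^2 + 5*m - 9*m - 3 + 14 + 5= 4*l^2 - 20*l - 2*m^2 + m*(7*l - 4) + 16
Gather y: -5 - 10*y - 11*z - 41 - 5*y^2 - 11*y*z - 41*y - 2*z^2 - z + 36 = -5*y^2 + y*(-11*z - 51) - 2*z^2 - 12*z - 10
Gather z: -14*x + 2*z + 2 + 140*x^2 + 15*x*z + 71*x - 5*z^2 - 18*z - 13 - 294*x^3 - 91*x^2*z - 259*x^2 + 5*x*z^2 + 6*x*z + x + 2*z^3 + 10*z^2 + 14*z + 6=-294*x^3 - 119*x^2 + 58*x + 2*z^3 + z^2*(5*x + 5) + z*(-91*x^2 + 21*x - 2) - 5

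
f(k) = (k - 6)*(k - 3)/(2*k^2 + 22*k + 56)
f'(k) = (-4*k - 22)*(k - 6)*(k - 3)/(2*k^2 + 22*k + 56)^2 + (k - 6)/(2*k^2 + 22*k + 56) + (k - 3)/(2*k^2 + 22*k + 56)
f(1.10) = 0.11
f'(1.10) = -0.12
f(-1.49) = 1.22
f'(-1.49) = -1.14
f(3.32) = -0.01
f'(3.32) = -0.01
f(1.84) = 0.05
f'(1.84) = -0.06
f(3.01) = -0.00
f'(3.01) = -0.02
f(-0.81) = 0.66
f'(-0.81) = -0.58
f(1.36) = 0.08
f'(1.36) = -0.10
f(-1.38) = 1.10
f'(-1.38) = -1.01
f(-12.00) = 3.38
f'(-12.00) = 0.68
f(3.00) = 0.00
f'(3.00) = -0.02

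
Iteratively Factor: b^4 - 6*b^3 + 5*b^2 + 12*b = (b)*(b^3 - 6*b^2 + 5*b + 12) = b*(b - 3)*(b^2 - 3*b - 4) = b*(b - 4)*(b - 3)*(b + 1)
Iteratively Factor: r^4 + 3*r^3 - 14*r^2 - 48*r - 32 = (r + 1)*(r^3 + 2*r^2 - 16*r - 32) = (r + 1)*(r + 4)*(r^2 - 2*r - 8) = (r + 1)*(r + 2)*(r + 4)*(r - 4)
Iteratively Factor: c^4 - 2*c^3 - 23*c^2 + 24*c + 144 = (c + 3)*(c^3 - 5*c^2 - 8*c + 48) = (c - 4)*(c + 3)*(c^2 - c - 12) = (c - 4)^2*(c + 3)*(c + 3)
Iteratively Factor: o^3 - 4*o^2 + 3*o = (o - 3)*(o^2 - o) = o*(o - 3)*(o - 1)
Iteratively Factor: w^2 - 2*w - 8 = (w + 2)*(w - 4)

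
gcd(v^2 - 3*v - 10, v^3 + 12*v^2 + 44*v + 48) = v + 2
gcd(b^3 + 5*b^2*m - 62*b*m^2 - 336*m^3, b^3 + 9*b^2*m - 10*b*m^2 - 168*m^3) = b^2 + 13*b*m + 42*m^2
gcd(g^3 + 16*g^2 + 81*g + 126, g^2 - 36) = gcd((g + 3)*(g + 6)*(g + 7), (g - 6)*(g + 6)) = g + 6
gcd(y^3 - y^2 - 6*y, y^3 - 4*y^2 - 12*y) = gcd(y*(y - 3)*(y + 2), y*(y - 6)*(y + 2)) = y^2 + 2*y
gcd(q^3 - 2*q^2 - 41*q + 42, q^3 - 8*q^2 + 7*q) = q^2 - 8*q + 7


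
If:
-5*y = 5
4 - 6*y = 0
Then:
No Solution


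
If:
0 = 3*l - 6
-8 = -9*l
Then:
No Solution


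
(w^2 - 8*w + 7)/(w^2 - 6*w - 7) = (w - 1)/(w + 1)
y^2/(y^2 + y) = y/(y + 1)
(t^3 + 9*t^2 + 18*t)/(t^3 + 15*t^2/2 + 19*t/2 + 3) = 2*t*(t + 3)/(2*t^2 + 3*t + 1)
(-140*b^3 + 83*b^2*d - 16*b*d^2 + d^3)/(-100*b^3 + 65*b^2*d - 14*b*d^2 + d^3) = (7*b - d)/(5*b - d)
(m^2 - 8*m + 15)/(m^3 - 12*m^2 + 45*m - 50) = (m - 3)/(m^2 - 7*m + 10)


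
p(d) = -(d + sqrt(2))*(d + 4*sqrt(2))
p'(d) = -2*d - 5*sqrt(2)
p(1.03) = -16.34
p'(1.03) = -9.13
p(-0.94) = -2.24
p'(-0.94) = -5.19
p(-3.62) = 4.49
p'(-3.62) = 0.17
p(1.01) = -16.16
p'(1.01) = -9.09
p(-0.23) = -6.43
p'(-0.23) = -6.61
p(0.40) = -10.99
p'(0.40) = -7.87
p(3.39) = -43.46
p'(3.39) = -13.85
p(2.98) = -37.95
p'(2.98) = -13.03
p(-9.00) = -25.36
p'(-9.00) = 10.93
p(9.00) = -152.64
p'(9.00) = -25.07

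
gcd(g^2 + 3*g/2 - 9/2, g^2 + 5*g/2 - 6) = g - 3/2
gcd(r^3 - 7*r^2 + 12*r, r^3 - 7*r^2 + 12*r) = r^3 - 7*r^2 + 12*r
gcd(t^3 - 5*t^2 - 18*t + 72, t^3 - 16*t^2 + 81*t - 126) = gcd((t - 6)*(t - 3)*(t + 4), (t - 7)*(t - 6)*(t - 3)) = t^2 - 9*t + 18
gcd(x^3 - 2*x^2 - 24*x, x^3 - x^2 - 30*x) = x^2 - 6*x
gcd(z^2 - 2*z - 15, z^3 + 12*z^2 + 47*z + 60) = z + 3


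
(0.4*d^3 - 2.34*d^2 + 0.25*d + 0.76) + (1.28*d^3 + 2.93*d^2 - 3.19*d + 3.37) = 1.68*d^3 + 0.59*d^2 - 2.94*d + 4.13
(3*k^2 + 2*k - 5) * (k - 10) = 3*k^3 - 28*k^2 - 25*k + 50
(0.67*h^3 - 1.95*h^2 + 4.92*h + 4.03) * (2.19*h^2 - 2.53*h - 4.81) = 1.4673*h^5 - 5.9656*h^4 + 12.4856*h^3 + 5.7576*h^2 - 33.8611*h - 19.3843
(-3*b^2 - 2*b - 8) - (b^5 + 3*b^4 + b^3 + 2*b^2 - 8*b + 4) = -b^5 - 3*b^4 - b^3 - 5*b^2 + 6*b - 12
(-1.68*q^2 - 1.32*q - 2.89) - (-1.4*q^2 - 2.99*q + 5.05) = -0.28*q^2 + 1.67*q - 7.94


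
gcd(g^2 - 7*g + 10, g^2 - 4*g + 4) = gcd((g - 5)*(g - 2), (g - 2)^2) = g - 2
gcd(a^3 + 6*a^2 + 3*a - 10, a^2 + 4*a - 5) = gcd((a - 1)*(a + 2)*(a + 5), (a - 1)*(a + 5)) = a^2 + 4*a - 5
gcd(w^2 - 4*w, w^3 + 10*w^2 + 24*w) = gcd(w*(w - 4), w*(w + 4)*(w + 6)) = w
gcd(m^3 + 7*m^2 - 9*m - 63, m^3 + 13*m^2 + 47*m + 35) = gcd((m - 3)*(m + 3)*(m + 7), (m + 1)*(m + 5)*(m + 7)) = m + 7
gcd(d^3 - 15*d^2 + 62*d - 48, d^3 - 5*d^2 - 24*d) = d - 8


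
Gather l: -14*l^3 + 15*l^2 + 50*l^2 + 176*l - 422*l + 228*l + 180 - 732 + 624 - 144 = -14*l^3 + 65*l^2 - 18*l - 72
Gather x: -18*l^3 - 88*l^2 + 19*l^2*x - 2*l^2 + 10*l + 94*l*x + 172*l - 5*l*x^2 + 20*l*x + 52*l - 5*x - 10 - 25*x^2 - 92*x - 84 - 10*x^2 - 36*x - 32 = -18*l^3 - 90*l^2 + 234*l + x^2*(-5*l - 35) + x*(19*l^2 + 114*l - 133) - 126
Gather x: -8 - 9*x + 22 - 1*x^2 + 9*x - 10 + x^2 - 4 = 0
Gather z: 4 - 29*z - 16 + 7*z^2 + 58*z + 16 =7*z^2 + 29*z + 4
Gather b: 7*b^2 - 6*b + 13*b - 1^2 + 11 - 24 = 7*b^2 + 7*b - 14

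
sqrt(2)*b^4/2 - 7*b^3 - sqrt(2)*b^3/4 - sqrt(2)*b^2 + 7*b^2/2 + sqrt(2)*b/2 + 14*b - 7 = (b - 1/2)*(b - 7*sqrt(2))*(b - sqrt(2))*(sqrt(2)*b/2 + 1)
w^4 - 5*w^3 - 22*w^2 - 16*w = w*(w - 8)*(w + 1)*(w + 2)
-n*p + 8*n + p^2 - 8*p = (-n + p)*(p - 8)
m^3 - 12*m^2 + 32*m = m*(m - 8)*(m - 4)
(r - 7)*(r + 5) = r^2 - 2*r - 35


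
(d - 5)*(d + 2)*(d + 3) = d^3 - 19*d - 30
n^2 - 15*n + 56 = (n - 8)*(n - 7)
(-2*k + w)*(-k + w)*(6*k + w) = 12*k^3 - 16*k^2*w + 3*k*w^2 + w^3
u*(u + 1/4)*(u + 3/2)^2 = u^4 + 13*u^3/4 + 3*u^2 + 9*u/16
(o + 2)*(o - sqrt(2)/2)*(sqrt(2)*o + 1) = sqrt(2)*o^3 + 2*sqrt(2)*o^2 - sqrt(2)*o/2 - sqrt(2)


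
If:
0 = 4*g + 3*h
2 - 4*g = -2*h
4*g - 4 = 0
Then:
No Solution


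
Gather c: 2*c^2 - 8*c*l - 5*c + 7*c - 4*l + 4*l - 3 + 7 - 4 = 2*c^2 + c*(2 - 8*l)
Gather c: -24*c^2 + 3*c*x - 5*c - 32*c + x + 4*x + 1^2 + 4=-24*c^2 + c*(3*x - 37) + 5*x + 5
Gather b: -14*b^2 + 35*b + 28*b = -14*b^2 + 63*b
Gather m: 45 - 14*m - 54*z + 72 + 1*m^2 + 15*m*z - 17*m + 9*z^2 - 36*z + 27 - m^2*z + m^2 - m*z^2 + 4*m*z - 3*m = m^2*(2 - z) + m*(-z^2 + 19*z - 34) + 9*z^2 - 90*z + 144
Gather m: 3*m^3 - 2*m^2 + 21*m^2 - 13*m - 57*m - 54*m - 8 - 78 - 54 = 3*m^3 + 19*m^2 - 124*m - 140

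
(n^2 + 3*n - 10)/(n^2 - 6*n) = (n^2 + 3*n - 10)/(n*(n - 6))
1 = 1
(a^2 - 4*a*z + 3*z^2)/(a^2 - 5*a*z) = (a^2 - 4*a*z + 3*z^2)/(a*(a - 5*z))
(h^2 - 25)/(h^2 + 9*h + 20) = (h - 5)/(h + 4)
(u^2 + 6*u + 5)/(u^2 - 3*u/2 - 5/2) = 2*(u + 5)/(2*u - 5)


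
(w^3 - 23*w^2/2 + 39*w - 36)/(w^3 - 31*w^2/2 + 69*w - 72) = (w - 4)/(w - 8)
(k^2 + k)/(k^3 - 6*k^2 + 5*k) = (k + 1)/(k^2 - 6*k + 5)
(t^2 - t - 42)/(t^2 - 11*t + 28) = (t + 6)/(t - 4)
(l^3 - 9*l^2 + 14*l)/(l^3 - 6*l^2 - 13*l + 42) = l/(l + 3)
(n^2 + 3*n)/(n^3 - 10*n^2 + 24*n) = (n + 3)/(n^2 - 10*n + 24)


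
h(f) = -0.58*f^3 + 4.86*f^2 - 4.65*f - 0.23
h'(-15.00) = -541.95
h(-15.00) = 3120.52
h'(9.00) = -58.11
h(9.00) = -71.24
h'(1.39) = 5.50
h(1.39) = 1.14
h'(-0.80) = -13.54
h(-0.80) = 6.90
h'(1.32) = 5.15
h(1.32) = 0.77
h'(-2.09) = -32.57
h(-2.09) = 36.01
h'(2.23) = 8.37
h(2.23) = 7.14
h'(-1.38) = -21.38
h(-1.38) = 16.97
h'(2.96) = 8.88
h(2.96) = 13.55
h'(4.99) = 0.53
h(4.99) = 25.52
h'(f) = -1.74*f^2 + 9.72*f - 4.65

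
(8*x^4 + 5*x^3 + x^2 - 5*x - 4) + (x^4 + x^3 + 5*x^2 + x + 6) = 9*x^4 + 6*x^3 + 6*x^2 - 4*x + 2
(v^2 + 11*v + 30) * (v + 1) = v^3 + 12*v^2 + 41*v + 30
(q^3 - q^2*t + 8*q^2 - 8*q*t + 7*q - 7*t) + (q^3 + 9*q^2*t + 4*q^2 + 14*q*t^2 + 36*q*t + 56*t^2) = 2*q^3 + 8*q^2*t + 12*q^2 + 14*q*t^2 + 28*q*t + 7*q + 56*t^2 - 7*t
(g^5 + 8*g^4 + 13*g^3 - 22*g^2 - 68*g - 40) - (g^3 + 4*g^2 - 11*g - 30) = g^5 + 8*g^4 + 12*g^3 - 26*g^2 - 57*g - 10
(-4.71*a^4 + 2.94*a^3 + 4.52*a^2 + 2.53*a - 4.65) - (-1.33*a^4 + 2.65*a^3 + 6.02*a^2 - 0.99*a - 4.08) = -3.38*a^4 + 0.29*a^3 - 1.5*a^2 + 3.52*a - 0.57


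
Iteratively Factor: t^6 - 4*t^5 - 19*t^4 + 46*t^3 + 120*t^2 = (t + 2)*(t^5 - 6*t^4 - 7*t^3 + 60*t^2) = (t - 4)*(t + 2)*(t^4 - 2*t^3 - 15*t^2) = (t - 5)*(t - 4)*(t + 2)*(t^3 + 3*t^2) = t*(t - 5)*(t - 4)*(t + 2)*(t^2 + 3*t) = t^2*(t - 5)*(t - 4)*(t + 2)*(t + 3)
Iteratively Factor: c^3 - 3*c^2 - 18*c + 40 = (c + 4)*(c^2 - 7*c + 10) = (c - 5)*(c + 4)*(c - 2)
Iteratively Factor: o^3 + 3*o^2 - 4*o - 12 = (o - 2)*(o^2 + 5*o + 6) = (o - 2)*(o + 3)*(o + 2)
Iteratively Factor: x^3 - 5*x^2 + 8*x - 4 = (x - 2)*(x^2 - 3*x + 2) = (x - 2)*(x - 1)*(x - 2)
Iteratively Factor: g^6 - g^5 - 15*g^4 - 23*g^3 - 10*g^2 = (g + 1)*(g^5 - 2*g^4 - 13*g^3 - 10*g^2) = (g + 1)^2*(g^4 - 3*g^3 - 10*g^2) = (g - 5)*(g + 1)^2*(g^3 + 2*g^2) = (g - 5)*(g + 1)^2*(g + 2)*(g^2) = g*(g - 5)*(g + 1)^2*(g + 2)*(g)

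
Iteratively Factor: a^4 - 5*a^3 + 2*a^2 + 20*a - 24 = (a + 2)*(a^3 - 7*a^2 + 16*a - 12) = (a - 2)*(a + 2)*(a^2 - 5*a + 6) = (a - 2)^2*(a + 2)*(a - 3)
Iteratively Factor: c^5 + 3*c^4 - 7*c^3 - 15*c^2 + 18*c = (c + 3)*(c^4 - 7*c^2 + 6*c) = c*(c + 3)*(c^3 - 7*c + 6) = c*(c - 2)*(c + 3)*(c^2 + 2*c - 3) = c*(c - 2)*(c + 3)^2*(c - 1)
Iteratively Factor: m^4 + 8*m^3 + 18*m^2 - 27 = (m + 3)*(m^3 + 5*m^2 + 3*m - 9) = (m + 3)^2*(m^2 + 2*m - 3) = (m + 3)^3*(m - 1)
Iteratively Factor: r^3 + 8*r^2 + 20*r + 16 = (r + 4)*(r^2 + 4*r + 4) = (r + 2)*(r + 4)*(r + 2)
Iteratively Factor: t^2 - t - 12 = (t + 3)*(t - 4)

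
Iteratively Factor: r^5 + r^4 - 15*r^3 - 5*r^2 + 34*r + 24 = (r + 1)*(r^4 - 15*r^2 + 10*r + 24) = (r + 1)*(r + 4)*(r^3 - 4*r^2 + r + 6) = (r - 3)*(r + 1)*(r + 4)*(r^2 - r - 2) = (r - 3)*(r - 2)*(r + 1)*(r + 4)*(r + 1)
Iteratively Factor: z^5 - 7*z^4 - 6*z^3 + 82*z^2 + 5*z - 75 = (z + 1)*(z^4 - 8*z^3 + 2*z^2 + 80*z - 75) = (z - 1)*(z + 1)*(z^3 - 7*z^2 - 5*z + 75) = (z - 5)*(z - 1)*(z + 1)*(z^2 - 2*z - 15) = (z - 5)*(z - 1)*(z + 1)*(z + 3)*(z - 5)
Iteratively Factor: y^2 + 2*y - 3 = (y + 3)*(y - 1)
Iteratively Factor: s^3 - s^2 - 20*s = (s)*(s^2 - s - 20) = s*(s - 5)*(s + 4)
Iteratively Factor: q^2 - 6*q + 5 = (q - 5)*(q - 1)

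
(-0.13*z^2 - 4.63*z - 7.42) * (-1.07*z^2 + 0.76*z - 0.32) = 0.1391*z^4 + 4.8553*z^3 + 4.4622*z^2 - 4.1576*z + 2.3744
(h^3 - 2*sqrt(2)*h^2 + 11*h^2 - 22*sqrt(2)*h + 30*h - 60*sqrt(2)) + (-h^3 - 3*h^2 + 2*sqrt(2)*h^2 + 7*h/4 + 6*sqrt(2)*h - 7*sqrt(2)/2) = 8*h^2 - 16*sqrt(2)*h + 127*h/4 - 127*sqrt(2)/2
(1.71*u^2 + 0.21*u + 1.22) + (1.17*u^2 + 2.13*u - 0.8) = 2.88*u^2 + 2.34*u + 0.42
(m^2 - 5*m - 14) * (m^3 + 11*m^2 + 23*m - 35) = m^5 + 6*m^4 - 46*m^3 - 304*m^2 - 147*m + 490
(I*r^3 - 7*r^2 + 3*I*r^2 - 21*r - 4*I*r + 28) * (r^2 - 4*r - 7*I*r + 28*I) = I*r^5 - I*r^4 + 33*I*r^3 - 33*I*r^2 - 784*I*r + 784*I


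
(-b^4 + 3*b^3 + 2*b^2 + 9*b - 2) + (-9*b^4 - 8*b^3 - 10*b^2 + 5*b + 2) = -10*b^4 - 5*b^3 - 8*b^2 + 14*b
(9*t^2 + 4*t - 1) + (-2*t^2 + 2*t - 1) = 7*t^2 + 6*t - 2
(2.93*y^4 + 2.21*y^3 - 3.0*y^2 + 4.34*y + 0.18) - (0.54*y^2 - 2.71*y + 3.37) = 2.93*y^4 + 2.21*y^3 - 3.54*y^2 + 7.05*y - 3.19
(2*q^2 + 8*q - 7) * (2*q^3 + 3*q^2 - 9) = 4*q^5 + 22*q^4 + 10*q^3 - 39*q^2 - 72*q + 63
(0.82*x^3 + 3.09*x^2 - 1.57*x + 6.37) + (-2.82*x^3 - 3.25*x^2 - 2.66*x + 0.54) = -2.0*x^3 - 0.16*x^2 - 4.23*x + 6.91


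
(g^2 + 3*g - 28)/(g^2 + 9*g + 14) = (g - 4)/(g + 2)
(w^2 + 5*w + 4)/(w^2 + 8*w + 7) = (w + 4)/(w + 7)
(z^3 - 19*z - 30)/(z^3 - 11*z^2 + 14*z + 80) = (z + 3)/(z - 8)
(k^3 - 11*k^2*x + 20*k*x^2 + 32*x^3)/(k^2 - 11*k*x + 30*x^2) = (k^3 - 11*k^2*x + 20*k*x^2 + 32*x^3)/(k^2 - 11*k*x + 30*x^2)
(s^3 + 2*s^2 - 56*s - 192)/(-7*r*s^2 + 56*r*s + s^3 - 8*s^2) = (-s^2 - 10*s - 24)/(s*(7*r - s))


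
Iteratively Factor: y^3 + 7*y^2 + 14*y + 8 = (y + 2)*(y^2 + 5*y + 4) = (y + 1)*(y + 2)*(y + 4)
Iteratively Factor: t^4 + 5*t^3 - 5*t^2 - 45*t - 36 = (t + 3)*(t^3 + 2*t^2 - 11*t - 12) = (t + 3)*(t + 4)*(t^2 - 2*t - 3) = (t + 1)*(t + 3)*(t + 4)*(t - 3)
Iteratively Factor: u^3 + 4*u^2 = (u + 4)*(u^2) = u*(u + 4)*(u)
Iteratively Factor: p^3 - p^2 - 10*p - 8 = (p + 2)*(p^2 - 3*p - 4) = (p - 4)*(p + 2)*(p + 1)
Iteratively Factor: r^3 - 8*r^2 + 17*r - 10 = (r - 5)*(r^2 - 3*r + 2) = (r - 5)*(r - 2)*(r - 1)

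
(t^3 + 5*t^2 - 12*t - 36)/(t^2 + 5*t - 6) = (t^2 - t - 6)/(t - 1)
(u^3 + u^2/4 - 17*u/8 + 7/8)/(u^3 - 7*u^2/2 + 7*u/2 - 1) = (u + 7/4)/(u - 2)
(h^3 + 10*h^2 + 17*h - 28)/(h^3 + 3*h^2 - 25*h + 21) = (h + 4)/(h - 3)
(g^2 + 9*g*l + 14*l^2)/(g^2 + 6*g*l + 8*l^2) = (g + 7*l)/(g + 4*l)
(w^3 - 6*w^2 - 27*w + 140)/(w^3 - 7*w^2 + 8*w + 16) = (w^2 - 2*w - 35)/(w^2 - 3*w - 4)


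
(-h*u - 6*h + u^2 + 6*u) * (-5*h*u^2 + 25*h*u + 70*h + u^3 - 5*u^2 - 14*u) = 5*h^2*u^3 + 5*h^2*u^2 - 220*h^2*u - 420*h^2 - 6*h*u^4 - 6*h*u^3 + 264*h*u^2 + 504*h*u + u^5 + u^4 - 44*u^3 - 84*u^2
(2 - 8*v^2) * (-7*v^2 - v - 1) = 56*v^4 + 8*v^3 - 6*v^2 - 2*v - 2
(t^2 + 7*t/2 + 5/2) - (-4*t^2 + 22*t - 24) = 5*t^2 - 37*t/2 + 53/2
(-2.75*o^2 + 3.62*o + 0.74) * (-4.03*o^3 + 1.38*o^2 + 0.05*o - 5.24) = 11.0825*o^5 - 18.3836*o^4 + 1.8759*o^3 + 15.6122*o^2 - 18.9318*o - 3.8776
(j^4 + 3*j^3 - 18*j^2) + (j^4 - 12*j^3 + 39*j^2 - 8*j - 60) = 2*j^4 - 9*j^3 + 21*j^2 - 8*j - 60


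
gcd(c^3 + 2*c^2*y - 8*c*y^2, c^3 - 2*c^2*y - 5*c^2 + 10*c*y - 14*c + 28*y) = -c + 2*y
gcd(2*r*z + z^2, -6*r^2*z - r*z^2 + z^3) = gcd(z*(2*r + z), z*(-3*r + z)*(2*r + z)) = 2*r*z + z^2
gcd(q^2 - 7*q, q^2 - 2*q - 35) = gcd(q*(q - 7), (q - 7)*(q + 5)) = q - 7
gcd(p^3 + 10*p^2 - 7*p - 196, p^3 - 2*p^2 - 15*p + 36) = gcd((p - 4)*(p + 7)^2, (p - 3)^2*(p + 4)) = 1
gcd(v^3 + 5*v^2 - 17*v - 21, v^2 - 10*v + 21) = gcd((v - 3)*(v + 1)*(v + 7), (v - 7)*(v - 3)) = v - 3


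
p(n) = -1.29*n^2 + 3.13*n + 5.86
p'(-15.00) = 41.83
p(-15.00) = -331.34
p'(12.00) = -27.83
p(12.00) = -142.34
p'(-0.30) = 3.90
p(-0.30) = 4.80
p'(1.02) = 0.50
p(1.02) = 7.71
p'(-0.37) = 4.08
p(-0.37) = 4.53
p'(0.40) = 2.10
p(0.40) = 6.91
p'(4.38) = -8.17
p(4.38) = -5.18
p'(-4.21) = 13.99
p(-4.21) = -30.18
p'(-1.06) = 5.86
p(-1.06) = 1.09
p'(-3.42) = 11.95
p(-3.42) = -19.93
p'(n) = 3.13 - 2.58*n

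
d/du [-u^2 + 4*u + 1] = 4 - 2*u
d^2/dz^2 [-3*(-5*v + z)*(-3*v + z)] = -6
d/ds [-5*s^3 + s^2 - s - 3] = -15*s^2 + 2*s - 1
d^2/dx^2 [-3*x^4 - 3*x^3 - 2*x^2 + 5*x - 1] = -36*x^2 - 18*x - 4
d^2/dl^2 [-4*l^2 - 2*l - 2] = -8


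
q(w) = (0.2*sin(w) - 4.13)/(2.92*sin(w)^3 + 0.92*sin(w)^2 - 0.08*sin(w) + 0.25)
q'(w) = (0.2*sin(w) - 4.13)*(-8.76*sin(w)^2*cos(w) - 1.84*sin(w)*cos(w) + 0.08*cos(w))/(2.92*sin(w)^3 + 0.92*sin(w)^2 - 0.08*sin(w) + 0.25)^2 + 0.2*cos(w)/(2.92*sin(w)^3 + 0.92*sin(w)^2 - 0.08*sin(w) + 0.25)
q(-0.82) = 12.54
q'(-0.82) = 81.33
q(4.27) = 3.99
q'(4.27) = -8.46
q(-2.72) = -17.79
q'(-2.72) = -44.26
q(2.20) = -1.70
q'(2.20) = -3.12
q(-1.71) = 2.70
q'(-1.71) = -1.54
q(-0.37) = -16.09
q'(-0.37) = 23.70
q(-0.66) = 151.30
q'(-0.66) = 8860.01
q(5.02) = 3.16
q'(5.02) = 4.25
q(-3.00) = -15.32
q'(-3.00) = 8.50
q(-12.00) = -4.36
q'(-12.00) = 13.85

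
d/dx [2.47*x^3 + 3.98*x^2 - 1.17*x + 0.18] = 7.41*x^2 + 7.96*x - 1.17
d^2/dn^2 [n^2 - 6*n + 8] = 2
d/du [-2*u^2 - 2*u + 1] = -4*u - 2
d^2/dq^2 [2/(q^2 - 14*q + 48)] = 4*(-q^2 + 14*q + 4*(q - 7)^2 - 48)/(q^2 - 14*q + 48)^3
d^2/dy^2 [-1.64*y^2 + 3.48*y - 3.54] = -3.28000000000000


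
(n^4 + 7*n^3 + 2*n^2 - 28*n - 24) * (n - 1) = n^5 + 6*n^4 - 5*n^3 - 30*n^2 + 4*n + 24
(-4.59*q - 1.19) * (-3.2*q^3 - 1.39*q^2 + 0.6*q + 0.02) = 14.688*q^4 + 10.1881*q^3 - 1.0999*q^2 - 0.8058*q - 0.0238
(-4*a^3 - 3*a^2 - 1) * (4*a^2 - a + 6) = -16*a^5 - 8*a^4 - 21*a^3 - 22*a^2 + a - 6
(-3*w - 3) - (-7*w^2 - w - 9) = 7*w^2 - 2*w + 6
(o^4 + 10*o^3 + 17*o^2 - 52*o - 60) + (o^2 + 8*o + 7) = o^4 + 10*o^3 + 18*o^2 - 44*o - 53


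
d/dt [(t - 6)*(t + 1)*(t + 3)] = 3*t^2 - 4*t - 21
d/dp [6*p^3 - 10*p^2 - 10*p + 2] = 18*p^2 - 20*p - 10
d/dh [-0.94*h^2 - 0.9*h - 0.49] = -1.88*h - 0.9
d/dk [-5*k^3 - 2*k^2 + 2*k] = -15*k^2 - 4*k + 2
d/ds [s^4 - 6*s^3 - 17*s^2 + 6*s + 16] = 4*s^3 - 18*s^2 - 34*s + 6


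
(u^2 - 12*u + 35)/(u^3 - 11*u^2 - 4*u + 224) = (u - 5)/(u^2 - 4*u - 32)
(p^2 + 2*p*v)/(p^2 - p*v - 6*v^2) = p/(p - 3*v)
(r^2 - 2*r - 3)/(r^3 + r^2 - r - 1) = (r - 3)/(r^2 - 1)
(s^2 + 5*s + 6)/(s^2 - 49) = (s^2 + 5*s + 6)/(s^2 - 49)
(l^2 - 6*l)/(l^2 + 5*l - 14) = l*(l - 6)/(l^2 + 5*l - 14)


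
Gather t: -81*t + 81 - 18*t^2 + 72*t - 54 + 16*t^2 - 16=-2*t^2 - 9*t + 11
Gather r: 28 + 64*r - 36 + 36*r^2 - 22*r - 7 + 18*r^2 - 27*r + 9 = 54*r^2 + 15*r - 6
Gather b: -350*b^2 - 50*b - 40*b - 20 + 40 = -350*b^2 - 90*b + 20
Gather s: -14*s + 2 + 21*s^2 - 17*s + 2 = 21*s^2 - 31*s + 4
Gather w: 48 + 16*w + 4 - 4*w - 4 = 12*w + 48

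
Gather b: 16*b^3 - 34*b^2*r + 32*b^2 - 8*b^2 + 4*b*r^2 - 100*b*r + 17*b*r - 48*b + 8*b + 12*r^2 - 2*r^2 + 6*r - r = 16*b^3 + b^2*(24 - 34*r) + b*(4*r^2 - 83*r - 40) + 10*r^2 + 5*r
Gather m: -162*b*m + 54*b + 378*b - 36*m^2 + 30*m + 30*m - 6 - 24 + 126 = 432*b - 36*m^2 + m*(60 - 162*b) + 96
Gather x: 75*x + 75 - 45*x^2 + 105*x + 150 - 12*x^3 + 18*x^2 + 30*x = -12*x^3 - 27*x^2 + 210*x + 225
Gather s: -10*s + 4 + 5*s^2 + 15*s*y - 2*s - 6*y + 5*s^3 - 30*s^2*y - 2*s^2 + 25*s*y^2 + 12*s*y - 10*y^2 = 5*s^3 + s^2*(3 - 30*y) + s*(25*y^2 + 27*y - 12) - 10*y^2 - 6*y + 4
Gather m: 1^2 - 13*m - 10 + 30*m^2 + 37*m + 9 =30*m^2 + 24*m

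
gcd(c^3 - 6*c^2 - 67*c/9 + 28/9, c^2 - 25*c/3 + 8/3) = c - 1/3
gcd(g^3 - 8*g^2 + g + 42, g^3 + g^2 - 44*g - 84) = g^2 - 5*g - 14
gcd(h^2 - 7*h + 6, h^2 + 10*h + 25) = 1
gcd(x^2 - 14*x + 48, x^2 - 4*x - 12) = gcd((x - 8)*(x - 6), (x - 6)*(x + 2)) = x - 6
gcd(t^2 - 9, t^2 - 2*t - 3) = t - 3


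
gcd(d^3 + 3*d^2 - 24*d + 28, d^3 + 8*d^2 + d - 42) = d^2 + 5*d - 14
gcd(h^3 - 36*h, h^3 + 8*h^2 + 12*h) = h^2 + 6*h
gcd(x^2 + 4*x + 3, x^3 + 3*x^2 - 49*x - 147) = x + 3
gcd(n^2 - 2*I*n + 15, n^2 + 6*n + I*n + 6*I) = 1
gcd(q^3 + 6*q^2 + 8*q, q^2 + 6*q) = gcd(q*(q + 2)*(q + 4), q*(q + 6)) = q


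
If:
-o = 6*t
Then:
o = -6*t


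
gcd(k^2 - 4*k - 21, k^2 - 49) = k - 7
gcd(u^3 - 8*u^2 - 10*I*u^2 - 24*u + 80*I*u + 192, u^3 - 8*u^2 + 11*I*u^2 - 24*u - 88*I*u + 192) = u - 8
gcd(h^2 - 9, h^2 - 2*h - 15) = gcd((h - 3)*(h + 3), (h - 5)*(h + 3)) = h + 3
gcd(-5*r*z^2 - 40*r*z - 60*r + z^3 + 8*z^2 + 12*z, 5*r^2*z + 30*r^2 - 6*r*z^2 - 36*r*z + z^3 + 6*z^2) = -5*r*z - 30*r + z^2 + 6*z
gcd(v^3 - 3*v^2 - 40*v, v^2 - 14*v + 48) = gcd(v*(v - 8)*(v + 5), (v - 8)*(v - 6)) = v - 8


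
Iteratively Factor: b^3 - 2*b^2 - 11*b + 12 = (b - 1)*(b^2 - b - 12) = (b - 4)*(b - 1)*(b + 3)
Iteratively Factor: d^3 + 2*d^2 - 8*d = (d - 2)*(d^2 + 4*d) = d*(d - 2)*(d + 4)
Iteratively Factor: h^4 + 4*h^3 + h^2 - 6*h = (h + 2)*(h^3 + 2*h^2 - 3*h) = (h - 1)*(h + 2)*(h^2 + 3*h) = h*(h - 1)*(h + 2)*(h + 3)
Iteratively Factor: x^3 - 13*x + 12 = (x - 3)*(x^2 + 3*x - 4) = (x - 3)*(x + 4)*(x - 1)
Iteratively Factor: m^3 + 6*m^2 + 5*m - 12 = (m + 3)*(m^2 + 3*m - 4) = (m - 1)*(m + 3)*(m + 4)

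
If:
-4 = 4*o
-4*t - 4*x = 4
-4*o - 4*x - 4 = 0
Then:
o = -1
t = -1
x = 0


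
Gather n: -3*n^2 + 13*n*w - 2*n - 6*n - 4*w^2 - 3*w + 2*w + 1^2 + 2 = -3*n^2 + n*(13*w - 8) - 4*w^2 - w + 3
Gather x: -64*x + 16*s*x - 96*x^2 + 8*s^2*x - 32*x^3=-32*x^3 - 96*x^2 + x*(8*s^2 + 16*s - 64)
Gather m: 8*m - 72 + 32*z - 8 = 8*m + 32*z - 80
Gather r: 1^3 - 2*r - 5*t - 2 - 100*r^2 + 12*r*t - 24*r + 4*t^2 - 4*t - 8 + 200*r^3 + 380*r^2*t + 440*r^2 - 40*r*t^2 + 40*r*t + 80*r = 200*r^3 + r^2*(380*t + 340) + r*(-40*t^2 + 52*t + 54) + 4*t^2 - 9*t - 9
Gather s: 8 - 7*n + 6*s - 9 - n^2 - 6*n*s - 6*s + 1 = -n^2 - 6*n*s - 7*n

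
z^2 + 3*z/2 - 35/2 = (z - 7/2)*(z + 5)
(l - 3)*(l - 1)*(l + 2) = l^3 - 2*l^2 - 5*l + 6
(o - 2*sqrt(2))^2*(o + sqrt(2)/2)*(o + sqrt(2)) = o^4 - 5*sqrt(2)*o^3/2 - 3*o^2 + 8*sqrt(2)*o + 8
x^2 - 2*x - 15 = (x - 5)*(x + 3)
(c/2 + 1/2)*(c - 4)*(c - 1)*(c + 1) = c^4/2 - 3*c^3/2 - 5*c^2/2 + 3*c/2 + 2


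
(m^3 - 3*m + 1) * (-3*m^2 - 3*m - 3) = -3*m^5 - 3*m^4 + 6*m^3 + 6*m^2 + 6*m - 3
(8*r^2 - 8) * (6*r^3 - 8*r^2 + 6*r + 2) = 48*r^5 - 64*r^4 + 80*r^2 - 48*r - 16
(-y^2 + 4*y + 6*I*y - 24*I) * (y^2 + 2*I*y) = -y^4 + 4*y^3 + 4*I*y^3 - 12*y^2 - 16*I*y^2 + 48*y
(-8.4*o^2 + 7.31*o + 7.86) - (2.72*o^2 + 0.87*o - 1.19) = -11.12*o^2 + 6.44*o + 9.05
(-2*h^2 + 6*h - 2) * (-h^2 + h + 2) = 2*h^4 - 8*h^3 + 4*h^2 + 10*h - 4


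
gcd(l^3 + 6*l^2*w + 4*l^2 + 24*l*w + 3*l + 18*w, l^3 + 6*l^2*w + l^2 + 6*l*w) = l^2 + 6*l*w + l + 6*w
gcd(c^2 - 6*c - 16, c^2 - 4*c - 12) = c + 2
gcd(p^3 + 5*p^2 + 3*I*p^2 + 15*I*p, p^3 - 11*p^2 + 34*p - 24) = 1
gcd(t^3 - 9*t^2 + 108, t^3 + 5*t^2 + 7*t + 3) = t + 3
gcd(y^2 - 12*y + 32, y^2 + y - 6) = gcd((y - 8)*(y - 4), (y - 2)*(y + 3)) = 1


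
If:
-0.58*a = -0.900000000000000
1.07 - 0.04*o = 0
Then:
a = 1.55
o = 26.75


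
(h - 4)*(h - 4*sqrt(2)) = h^2 - 4*sqrt(2)*h - 4*h + 16*sqrt(2)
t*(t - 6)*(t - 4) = t^3 - 10*t^2 + 24*t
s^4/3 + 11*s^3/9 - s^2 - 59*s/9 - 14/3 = (s/3 + 1)*(s - 7/3)*(s + 1)*(s + 2)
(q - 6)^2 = q^2 - 12*q + 36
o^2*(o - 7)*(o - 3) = o^4 - 10*o^3 + 21*o^2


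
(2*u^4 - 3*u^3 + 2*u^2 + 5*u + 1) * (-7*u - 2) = -14*u^5 + 17*u^4 - 8*u^3 - 39*u^2 - 17*u - 2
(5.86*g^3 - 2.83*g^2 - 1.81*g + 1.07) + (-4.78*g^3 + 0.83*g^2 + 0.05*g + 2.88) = 1.08*g^3 - 2.0*g^2 - 1.76*g + 3.95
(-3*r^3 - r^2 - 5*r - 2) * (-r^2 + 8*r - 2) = 3*r^5 - 23*r^4 + 3*r^3 - 36*r^2 - 6*r + 4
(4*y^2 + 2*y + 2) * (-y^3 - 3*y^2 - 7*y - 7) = -4*y^5 - 14*y^4 - 36*y^3 - 48*y^2 - 28*y - 14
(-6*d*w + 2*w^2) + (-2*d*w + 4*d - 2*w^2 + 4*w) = -8*d*w + 4*d + 4*w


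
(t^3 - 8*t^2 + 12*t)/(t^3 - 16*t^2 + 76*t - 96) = t/(t - 8)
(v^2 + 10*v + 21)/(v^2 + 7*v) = (v + 3)/v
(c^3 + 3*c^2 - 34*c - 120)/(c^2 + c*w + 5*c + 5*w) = (c^2 - 2*c - 24)/(c + w)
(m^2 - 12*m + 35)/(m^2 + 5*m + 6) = (m^2 - 12*m + 35)/(m^2 + 5*m + 6)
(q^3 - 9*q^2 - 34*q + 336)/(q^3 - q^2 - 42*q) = (q - 8)/q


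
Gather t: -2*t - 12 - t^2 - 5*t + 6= -t^2 - 7*t - 6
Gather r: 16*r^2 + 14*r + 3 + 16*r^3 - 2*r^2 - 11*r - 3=16*r^3 + 14*r^2 + 3*r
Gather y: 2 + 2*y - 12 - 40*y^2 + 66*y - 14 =-40*y^2 + 68*y - 24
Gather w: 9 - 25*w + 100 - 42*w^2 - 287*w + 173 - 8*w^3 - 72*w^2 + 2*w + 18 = -8*w^3 - 114*w^2 - 310*w + 300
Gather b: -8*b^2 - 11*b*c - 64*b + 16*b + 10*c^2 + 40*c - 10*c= -8*b^2 + b*(-11*c - 48) + 10*c^2 + 30*c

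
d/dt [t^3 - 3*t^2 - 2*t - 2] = 3*t^2 - 6*t - 2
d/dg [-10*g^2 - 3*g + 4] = -20*g - 3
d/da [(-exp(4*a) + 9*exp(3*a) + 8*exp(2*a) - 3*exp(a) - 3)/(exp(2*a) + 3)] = (-2*exp(5*a) + 9*exp(4*a) - 12*exp(3*a) + 84*exp(2*a) + 54*exp(a) - 9)*exp(a)/(exp(4*a) + 6*exp(2*a) + 9)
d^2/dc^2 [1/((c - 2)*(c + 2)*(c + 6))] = 4*(3*c^4 + 24*c^3 + 48*c^2 + 80)/(c^9 + 18*c^8 + 96*c^7 - 1248*c^5 - 1728*c^4 + 5120*c^3 + 9216*c^2 - 6912*c - 13824)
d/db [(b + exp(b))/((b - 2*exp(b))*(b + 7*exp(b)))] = (-(b - 2*exp(b))*(b + exp(b))*(7*exp(b) + 1) + (b - 2*exp(b))*(b + 7*exp(b))*(exp(b) + 1) + (b + exp(b))*(b + 7*exp(b))*(2*exp(b) - 1))/((b - 2*exp(b))^2*(b + 7*exp(b))^2)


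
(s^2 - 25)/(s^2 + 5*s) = (s - 5)/s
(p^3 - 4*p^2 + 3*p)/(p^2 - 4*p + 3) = p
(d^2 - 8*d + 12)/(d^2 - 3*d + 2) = (d - 6)/(d - 1)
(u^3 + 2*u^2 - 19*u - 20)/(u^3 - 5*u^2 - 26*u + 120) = (u + 1)/(u - 6)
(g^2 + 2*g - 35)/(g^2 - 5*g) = (g + 7)/g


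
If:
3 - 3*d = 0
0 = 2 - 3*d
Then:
No Solution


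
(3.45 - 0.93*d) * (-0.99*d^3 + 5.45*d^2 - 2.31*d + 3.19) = 0.9207*d^4 - 8.484*d^3 + 20.9508*d^2 - 10.9362*d + 11.0055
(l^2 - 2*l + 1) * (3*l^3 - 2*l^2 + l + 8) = 3*l^5 - 8*l^4 + 8*l^3 + 4*l^2 - 15*l + 8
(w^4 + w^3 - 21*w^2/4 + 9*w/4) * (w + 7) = w^5 + 8*w^4 + 7*w^3/4 - 69*w^2/2 + 63*w/4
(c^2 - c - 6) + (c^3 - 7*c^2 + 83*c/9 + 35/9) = c^3 - 6*c^2 + 74*c/9 - 19/9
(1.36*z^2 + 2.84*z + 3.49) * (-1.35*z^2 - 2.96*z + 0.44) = -1.836*z^4 - 7.8596*z^3 - 12.5195*z^2 - 9.0808*z + 1.5356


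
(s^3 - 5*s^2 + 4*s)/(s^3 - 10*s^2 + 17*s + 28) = s*(s - 1)/(s^2 - 6*s - 7)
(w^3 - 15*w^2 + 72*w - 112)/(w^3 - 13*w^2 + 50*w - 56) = (w - 4)/(w - 2)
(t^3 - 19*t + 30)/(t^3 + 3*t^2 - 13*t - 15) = (t - 2)/(t + 1)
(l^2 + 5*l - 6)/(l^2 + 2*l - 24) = (l - 1)/(l - 4)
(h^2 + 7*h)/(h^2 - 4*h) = (h + 7)/(h - 4)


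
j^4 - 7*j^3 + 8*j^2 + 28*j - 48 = (j - 4)*(j - 3)*(j - 2)*(j + 2)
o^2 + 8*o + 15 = (o + 3)*(o + 5)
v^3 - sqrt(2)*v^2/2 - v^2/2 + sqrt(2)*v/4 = v*(v - 1/2)*(v - sqrt(2)/2)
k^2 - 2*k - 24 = (k - 6)*(k + 4)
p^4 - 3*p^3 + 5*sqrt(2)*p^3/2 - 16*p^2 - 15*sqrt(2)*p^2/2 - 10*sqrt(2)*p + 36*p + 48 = (p - 4)*(p + 1)*(p - 3*sqrt(2)/2)*(p + 4*sqrt(2))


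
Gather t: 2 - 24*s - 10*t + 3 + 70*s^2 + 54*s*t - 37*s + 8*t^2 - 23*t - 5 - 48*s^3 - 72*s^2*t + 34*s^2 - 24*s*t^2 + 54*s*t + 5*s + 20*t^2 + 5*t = -48*s^3 + 104*s^2 - 56*s + t^2*(28 - 24*s) + t*(-72*s^2 + 108*s - 28)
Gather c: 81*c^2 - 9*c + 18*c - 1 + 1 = 81*c^2 + 9*c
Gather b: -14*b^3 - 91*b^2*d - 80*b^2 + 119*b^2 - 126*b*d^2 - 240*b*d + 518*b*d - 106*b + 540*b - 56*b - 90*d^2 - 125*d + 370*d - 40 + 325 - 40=-14*b^3 + b^2*(39 - 91*d) + b*(-126*d^2 + 278*d + 378) - 90*d^2 + 245*d + 245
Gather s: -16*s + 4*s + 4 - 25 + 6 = -12*s - 15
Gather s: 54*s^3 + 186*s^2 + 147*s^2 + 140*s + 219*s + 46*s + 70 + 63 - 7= 54*s^3 + 333*s^2 + 405*s + 126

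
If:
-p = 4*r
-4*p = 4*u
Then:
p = -u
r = u/4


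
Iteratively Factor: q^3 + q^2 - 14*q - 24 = (q - 4)*(q^2 + 5*q + 6) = (q - 4)*(q + 2)*(q + 3)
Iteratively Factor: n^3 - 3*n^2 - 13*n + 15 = (n + 3)*(n^2 - 6*n + 5) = (n - 1)*(n + 3)*(n - 5)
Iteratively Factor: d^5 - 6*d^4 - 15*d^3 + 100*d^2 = (d)*(d^4 - 6*d^3 - 15*d^2 + 100*d) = d*(d - 5)*(d^3 - d^2 - 20*d) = d^2*(d - 5)*(d^2 - d - 20) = d^2*(d - 5)*(d + 4)*(d - 5)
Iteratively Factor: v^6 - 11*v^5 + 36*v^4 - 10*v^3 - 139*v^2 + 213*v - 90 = (v - 1)*(v^5 - 10*v^4 + 26*v^3 + 16*v^2 - 123*v + 90) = (v - 1)*(v + 2)*(v^4 - 12*v^3 + 50*v^2 - 84*v + 45) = (v - 3)*(v - 1)*(v + 2)*(v^3 - 9*v^2 + 23*v - 15) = (v - 3)^2*(v - 1)*(v + 2)*(v^2 - 6*v + 5) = (v - 3)^2*(v - 1)^2*(v + 2)*(v - 5)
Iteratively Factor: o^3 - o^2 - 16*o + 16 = (o + 4)*(o^2 - 5*o + 4) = (o - 1)*(o + 4)*(o - 4)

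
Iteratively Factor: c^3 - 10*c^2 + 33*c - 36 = (c - 3)*(c^2 - 7*c + 12) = (c - 3)^2*(c - 4)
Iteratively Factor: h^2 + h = (h)*(h + 1)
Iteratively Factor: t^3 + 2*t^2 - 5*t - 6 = (t + 1)*(t^2 + t - 6) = (t - 2)*(t + 1)*(t + 3)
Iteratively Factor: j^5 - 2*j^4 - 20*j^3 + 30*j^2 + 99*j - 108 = (j - 1)*(j^4 - j^3 - 21*j^2 + 9*j + 108) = (j - 4)*(j - 1)*(j^3 + 3*j^2 - 9*j - 27) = (j - 4)*(j - 1)*(j + 3)*(j^2 - 9) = (j - 4)*(j - 3)*(j - 1)*(j + 3)*(j + 3)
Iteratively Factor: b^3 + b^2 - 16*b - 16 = (b - 4)*(b^2 + 5*b + 4) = (b - 4)*(b + 1)*(b + 4)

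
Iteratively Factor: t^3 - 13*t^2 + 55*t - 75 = (t - 5)*(t^2 - 8*t + 15) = (t - 5)*(t - 3)*(t - 5)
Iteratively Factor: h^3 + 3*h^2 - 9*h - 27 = (h + 3)*(h^2 - 9) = (h + 3)^2*(h - 3)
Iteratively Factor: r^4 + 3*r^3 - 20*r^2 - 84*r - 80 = (r + 2)*(r^3 + r^2 - 22*r - 40) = (r + 2)*(r + 4)*(r^2 - 3*r - 10) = (r - 5)*(r + 2)*(r + 4)*(r + 2)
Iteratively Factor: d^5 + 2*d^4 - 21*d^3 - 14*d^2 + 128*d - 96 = (d + 4)*(d^4 - 2*d^3 - 13*d^2 + 38*d - 24) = (d - 1)*(d + 4)*(d^3 - d^2 - 14*d + 24) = (d - 1)*(d + 4)^2*(d^2 - 5*d + 6) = (d - 3)*(d - 1)*(d + 4)^2*(d - 2)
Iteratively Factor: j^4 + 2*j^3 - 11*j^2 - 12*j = (j + 4)*(j^3 - 2*j^2 - 3*j) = j*(j + 4)*(j^2 - 2*j - 3) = j*(j - 3)*(j + 4)*(j + 1)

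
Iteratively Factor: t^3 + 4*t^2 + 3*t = (t)*(t^2 + 4*t + 3) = t*(t + 3)*(t + 1)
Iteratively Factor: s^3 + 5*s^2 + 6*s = (s)*(s^2 + 5*s + 6) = s*(s + 2)*(s + 3)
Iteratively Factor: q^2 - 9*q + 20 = (q - 4)*(q - 5)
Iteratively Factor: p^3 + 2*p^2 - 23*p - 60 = (p + 3)*(p^2 - p - 20) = (p - 5)*(p + 3)*(p + 4)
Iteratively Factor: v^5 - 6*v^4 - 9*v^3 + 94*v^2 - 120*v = (v + 4)*(v^4 - 10*v^3 + 31*v^2 - 30*v) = (v - 5)*(v + 4)*(v^3 - 5*v^2 + 6*v) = (v - 5)*(v - 2)*(v + 4)*(v^2 - 3*v) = v*(v - 5)*(v - 2)*(v + 4)*(v - 3)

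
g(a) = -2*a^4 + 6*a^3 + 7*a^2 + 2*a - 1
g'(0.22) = 5.87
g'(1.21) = 31.12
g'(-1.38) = 37.98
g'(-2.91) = 310.82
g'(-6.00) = 2294.00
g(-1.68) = -28.98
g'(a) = -8*a^3 + 18*a^2 + 14*a + 2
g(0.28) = 0.23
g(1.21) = 18.01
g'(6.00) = -994.00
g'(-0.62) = 2.15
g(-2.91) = -238.81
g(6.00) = -1033.00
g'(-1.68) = 67.22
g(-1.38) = -13.45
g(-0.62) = -1.27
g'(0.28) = 7.16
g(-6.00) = -3649.00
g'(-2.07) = 121.11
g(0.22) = -0.16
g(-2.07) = -65.08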